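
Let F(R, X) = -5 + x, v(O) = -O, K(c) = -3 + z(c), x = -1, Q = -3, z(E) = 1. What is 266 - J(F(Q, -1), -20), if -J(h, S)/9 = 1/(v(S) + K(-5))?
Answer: 533/2 ≈ 266.50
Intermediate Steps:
K(c) = -2 (K(c) = -3 + 1 = -2)
F(R, X) = -6 (F(R, X) = -5 - 1 = -6)
J(h, S) = -9/(-2 - S) (J(h, S) = -9/(-S - 2) = -9/(-2 - S))
266 - J(F(Q, -1), -20) = 266 - 9/(2 - 20) = 266 - 9/(-18) = 266 - 9*(-1)/18 = 266 - 1*(-1/2) = 266 + 1/2 = 533/2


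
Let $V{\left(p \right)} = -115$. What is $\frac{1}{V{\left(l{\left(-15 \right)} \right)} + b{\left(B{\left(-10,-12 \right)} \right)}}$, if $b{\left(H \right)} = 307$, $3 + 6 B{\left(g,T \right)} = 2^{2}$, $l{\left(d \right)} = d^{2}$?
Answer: $\frac{1}{192} \approx 0.0052083$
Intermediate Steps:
$B{\left(g,T \right)} = \frac{1}{6}$ ($B{\left(g,T \right)} = - \frac{1}{2} + \frac{2^{2}}{6} = - \frac{1}{2} + \frac{1}{6} \cdot 4 = - \frac{1}{2} + \frac{2}{3} = \frac{1}{6}$)
$\frac{1}{V{\left(l{\left(-15 \right)} \right)} + b{\left(B{\left(-10,-12 \right)} \right)}} = \frac{1}{-115 + 307} = \frac{1}{192}$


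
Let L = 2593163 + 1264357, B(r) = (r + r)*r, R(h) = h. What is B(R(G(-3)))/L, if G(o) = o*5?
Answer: 15/128584 ≈ 0.00011666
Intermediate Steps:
G(o) = 5*o
B(r) = 2*r² (B(r) = (2*r)*r = 2*r²)
L = 3857520
B(R(G(-3)))/L = (2*(5*(-3))²)/3857520 = (2*(-15)²)*(1/3857520) = (2*225)*(1/3857520) = 450*(1/3857520) = 15/128584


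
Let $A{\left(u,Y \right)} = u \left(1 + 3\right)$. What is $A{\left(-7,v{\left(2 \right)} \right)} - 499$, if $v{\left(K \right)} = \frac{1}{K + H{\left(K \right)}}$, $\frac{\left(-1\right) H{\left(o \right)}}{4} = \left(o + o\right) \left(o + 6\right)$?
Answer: $-527$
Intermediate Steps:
$H{\left(o \right)} = - 8 o \left(6 + o\right)$ ($H{\left(o \right)} = - 4 \left(o + o\right) \left(o + 6\right) = - 4 \cdot 2 o \left(6 + o\right) = - 8 o \left(6 + o\right)$)
$v{\left(K \right)} = \frac{1}{K - 8 K \left(6 + K\right)}$
$A{\left(u,Y \right)} = 4 u$ ($A{\left(u,Y \right)} = u 4 = 4 u$)
$A{\left(-7,v{\left(2 \right)} \right)} - 499 = 4 \left(-7\right) - 499 = -28 - 499 = -527$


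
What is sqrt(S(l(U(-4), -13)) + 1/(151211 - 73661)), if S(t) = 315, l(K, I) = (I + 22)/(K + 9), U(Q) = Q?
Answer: sqrt(75776434602)/15510 ≈ 17.748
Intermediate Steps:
l(K, I) = (22 + I)/(9 + K)
sqrt(S(l(U(-4), -13)) + 1/(151211 - 73661)) = sqrt(315 + 1/(151211 - 73661)) = sqrt(315 + 1/77550) = sqrt(24428251/77550) = sqrt(75776434602)/15510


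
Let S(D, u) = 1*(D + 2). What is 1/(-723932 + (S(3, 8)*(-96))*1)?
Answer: -1/724412 ≈ -1.3804e-6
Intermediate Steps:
S(D, u) = 2 + D (S(D, u) = 1*(2 + D) = 2 + D)
1/(-723932 + (S(3, 8)*(-96))*1) = 1/(-723932 + ((2 + 3)*(-96))*1) = 1/(-723932 + (5*(-96))*1) = 1/(-723932 - 480*1) = 1/(-723932 - 480) = 1/(-724412) = -1/724412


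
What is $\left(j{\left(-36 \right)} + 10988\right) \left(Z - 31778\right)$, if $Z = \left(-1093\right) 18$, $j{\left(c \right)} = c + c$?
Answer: $-561650032$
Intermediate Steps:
$j{\left(c \right)} = 2 c$
$Z = -19674$
$\left(j{\left(-36 \right)} + 10988\right) \left(Z - 31778\right) = \left(2 \left(-36\right) + 10988\right) \left(-19674 - 31778\right) = \left(-72 + 10988\right) \left(-51452\right) = 10916 \left(-51452\right) = -561650032$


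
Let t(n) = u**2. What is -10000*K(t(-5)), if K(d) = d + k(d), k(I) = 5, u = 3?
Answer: -140000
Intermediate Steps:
t(n) = 9 (t(n) = 3**2 = 9)
K(d) = 5 + d (K(d) = d + 5 = 5 + d)
-10000*K(t(-5)) = -10000*(5 + 9) = -10000*14 = -140000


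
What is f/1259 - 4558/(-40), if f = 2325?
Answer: 2915761/25180 ≈ 115.80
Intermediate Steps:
f/1259 - 4558/(-40) = 2325/1259 - 4558/(-40) = 2325*(1/1259) - 4558*(-1/40) = 2325/1259 + 2279/20 = 2915761/25180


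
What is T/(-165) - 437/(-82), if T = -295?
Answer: 19259/2706 ≈ 7.1171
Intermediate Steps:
T/(-165) - 437/(-82) = -295/(-165) - 437/(-82) = -295*(-1/165) - 437*(-1/82) = 59/33 + 437/82 = 19259/2706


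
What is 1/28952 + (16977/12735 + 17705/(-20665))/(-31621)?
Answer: 312822505181/16061913034795320 ≈ 1.9476e-5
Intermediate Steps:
1/28952 + (16977/12735 + 17705/(-20665))/(-31621) = 1*(1/28952) + (16977*(1/12735) + 17705*(-1/20665))*(-1/31621) = 1/28952 + (5659/4245 - 3541/4133)*(-1/31621) = 1/28952 + (8357102/17544585)*(-1/31621) = 1/28952 - 8357102/554777322285 = 312822505181/16061913034795320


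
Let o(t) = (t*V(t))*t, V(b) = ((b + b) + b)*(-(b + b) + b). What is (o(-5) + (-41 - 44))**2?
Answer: 3841600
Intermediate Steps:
V(b) = -3*b**2 (V(b) = (2*b + b)*(-2*b + b) = (3*b)*(-2*b + b) = (3*b)*(-b) = -3*b**2)
o(t) = -3*t**4 (o(t) = (t*(-3*t**2))*t = (-3*t**3)*t = -3*t**4)
(o(-5) + (-41 - 44))**2 = (-3*(-5)**4 + (-41 - 44))**2 = (-3*625 - 85)**2 = (-1875 - 85)**2 = (-1960)**2 = 3841600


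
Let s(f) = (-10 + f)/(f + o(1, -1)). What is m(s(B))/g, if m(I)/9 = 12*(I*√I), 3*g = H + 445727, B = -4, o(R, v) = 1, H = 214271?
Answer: 252*√42/329999 ≈ 0.0049489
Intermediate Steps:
g = 659998/3 (g = (214271 + 445727)/3 = (⅓)*659998 = 659998/3 ≈ 2.2000e+5)
s(f) = (-10 + f)/(1 + f) (s(f) = (-10 + f)/(f + 1) = (-10 + f)/(1 + f))
m(I) = 108*I^(3/2) (m(I) = 9*(12*(I*√I)) = 9*(12*I^(3/2)) = 108*I^(3/2))
m(s(B))/g = (108*((-10 - 4)/(1 - 4))^(3/2))/(659998/3) = (108*(-14/(-3))^(3/2))*(3/659998) = (108*(-⅓*(-14))^(3/2))*(3/659998) = (108*(14/3)^(3/2))*(3/659998) = (108*(14*√42/9))*(3/659998) = (168*√42)*(3/659998) = 252*√42/329999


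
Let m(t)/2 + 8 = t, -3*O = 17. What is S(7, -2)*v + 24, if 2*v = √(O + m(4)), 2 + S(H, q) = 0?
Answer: 24 - I*√123/3 ≈ 24.0 - 3.6968*I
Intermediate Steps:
O = -17/3 (O = -⅓*17 = -17/3 ≈ -5.6667)
S(H, q) = -2 (S(H, q) = -2 + 0 = -2)
m(t) = -16 + 2*t
v = I*√123/6 (v = √(-17/3 + (-16 + 2*4))/2 = √(-17/3 + (-16 + 8))/2 = √(-17/3 - 8)/2 = √(-41/3)/2 = (I*√123/3)/2 = I*√123/6 ≈ 1.8484*I)
S(7, -2)*v + 24 = -I*√123/3 + 24 = 24 - I*√123/3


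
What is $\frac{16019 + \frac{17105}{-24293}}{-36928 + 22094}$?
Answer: $- \frac{194566231}{180181181} \approx -1.0798$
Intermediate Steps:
$\frac{16019 + \frac{17105}{-24293}}{-36928 + 22094} = \frac{16019 + 17105 \left(- \frac{1}{24293}\right)}{-14834} = \left(16019 - \frac{17105}{24293}\right) \left(- \frac{1}{14834}\right) = \frac{389132462}{24293} \left(- \frac{1}{14834}\right) = - \frac{194566231}{180181181}$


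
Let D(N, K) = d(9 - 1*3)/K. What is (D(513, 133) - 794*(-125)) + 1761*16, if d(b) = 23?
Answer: 16947681/133 ≈ 1.2743e+5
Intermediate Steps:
D(N, K) = 23/K
(D(513, 133) - 794*(-125)) + 1761*16 = (23/133 - 794*(-125)) + 1761*16 = (23*(1/133) + 99250) + 28176 = (23/133 + 99250) + 28176 = 13200273/133 + 28176 = 16947681/133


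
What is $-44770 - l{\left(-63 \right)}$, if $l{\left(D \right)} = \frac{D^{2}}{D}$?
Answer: $-44707$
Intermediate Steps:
$l{\left(D \right)} = D$
$-44770 - l{\left(-63 \right)} = -44770 - -63 = -44770 + 63 = -44707$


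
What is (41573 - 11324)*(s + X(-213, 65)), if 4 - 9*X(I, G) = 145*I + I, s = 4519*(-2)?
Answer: -168856640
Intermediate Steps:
s = -9038
X(I, G) = 4/9 - 146*I/9 (X(I, G) = 4/9 - (145*I + I)/9 = 4/9 - 146*I/9)
(41573 - 11324)*(s + X(-213, 65)) = (41573 - 11324)*(-9038 + (4/9 - 146/9*(-213))) = 30249*(-9038 + (4/9 + 10366/3)) = 30249*(-9038 + 31102/9) = 30249*(-50240/9) = -168856640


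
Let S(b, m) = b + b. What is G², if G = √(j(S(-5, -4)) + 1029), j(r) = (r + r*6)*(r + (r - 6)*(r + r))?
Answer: -20671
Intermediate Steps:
S(b, m) = 2*b
j(r) = 7*r*(r + 2*r*(-6 + r)) (j(r) = (r + 6*r)*(r + (-6 + r)*(2*r)) = (7*r)*(r + 2*r*(-6 + r)) = 7*r*(r + 2*r*(-6 + r)))
G = I*√20671 (G = √((2*(-5))²*(-77 + 14*(2*(-5))) + 1029) = √((-10)²*(-77 + 14*(-10)) + 1029) = √(100*(-77 - 140) + 1029) = √(100*(-217) + 1029) = √(-21700 + 1029) = √(-20671) = I*√20671 ≈ 143.77*I)
G² = (I*√20671)² = -20671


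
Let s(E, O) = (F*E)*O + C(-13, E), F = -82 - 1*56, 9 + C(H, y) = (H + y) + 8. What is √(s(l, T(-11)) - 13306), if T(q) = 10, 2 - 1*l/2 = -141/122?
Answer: I*√81949535/61 ≈ 148.4*I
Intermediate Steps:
C(H, y) = -1 + H + y (C(H, y) = -9 + ((H + y) + 8) = -9 + (8 + H + y) = -1 + H + y)
F = -138 (F = -82 - 56 = -138)
l = 385/61 (l = 4 - (-282)/122 = 4 - 2*(-141/122) = 4 + 141/61 = 385/61 ≈ 6.3115)
s(E, O) = -14 + E - 138*E*O (s(E, O) = (-138*E)*O + (-1 - 13 + E) = -138*E*O + (-14 + E) = -14 + E - 138*E*O)
√(s(l, T(-11)) - 13306) = √((-14 + 385/61 - 138*385/61*10) - 13306) = √((-14 + 385/61 - 531300/61) - 13306) = √(-531769/61 - 13306) = √(-1343435/61) = I*√81949535/61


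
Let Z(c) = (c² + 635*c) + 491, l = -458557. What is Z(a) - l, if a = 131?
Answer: 559394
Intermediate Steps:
Z(c) = 491 + c² + 635*c
Z(a) - l = (491 + 131² + 635*131) - 1*(-458557) = (491 + 17161 + 83185) + 458557 = 100837 + 458557 = 559394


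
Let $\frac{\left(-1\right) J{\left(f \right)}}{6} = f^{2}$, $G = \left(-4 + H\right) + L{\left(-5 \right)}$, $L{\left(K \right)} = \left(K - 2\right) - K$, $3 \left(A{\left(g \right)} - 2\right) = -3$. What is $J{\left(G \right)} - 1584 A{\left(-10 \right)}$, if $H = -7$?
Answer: $-2598$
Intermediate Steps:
$A{\left(g \right)} = 1$ ($A{\left(g \right)} = 2 + \frac{1}{3} \left(-3\right) = 2 - 1 = 1$)
$L{\left(K \right)} = -2$ ($L{\left(K \right)} = \left(K - 2\right) - K = \left(-2 + K\right) - K = -2$)
$G = -13$ ($G = \left(-4 - 7\right) - 2 = -11 - 2 = -13$)
$J{\left(f \right)} = - 6 f^{2}$
$J{\left(G \right)} - 1584 A{\left(-10 \right)} = - 6 \left(-13\right)^{2} - 1584 = \left(-6\right) 169 - 1584 = -1014 - 1584 = -2598$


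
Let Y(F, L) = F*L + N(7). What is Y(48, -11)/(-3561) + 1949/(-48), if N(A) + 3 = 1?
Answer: -2304983/56976 ≈ -40.455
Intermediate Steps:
N(A) = -2 (N(A) = -3 + 1 = -2)
Y(F, L) = -2 + F*L (Y(F, L) = F*L - 2 = -2 + F*L)
Y(48, -11)/(-3561) + 1949/(-48) = (-2 + 48*(-11))/(-3561) + 1949/(-48) = (-2 - 528)*(-1/3561) + 1949*(-1/48) = -530*(-1/3561) - 1949/48 = 530/3561 - 1949/48 = -2304983/56976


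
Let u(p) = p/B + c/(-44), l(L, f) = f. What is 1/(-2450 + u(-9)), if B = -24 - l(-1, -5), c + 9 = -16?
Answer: -836/2047329 ≈ -0.00040834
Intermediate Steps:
c = -25 (c = -9 - 16 = -25)
B = -19 (B = -24 - 1*(-5) = -24 + 5 = -19)
u(p) = 25/44 - p/19 (u(p) = p/(-19) - 25/(-44) = p*(-1/19) - 25*(-1/44) = -p/19 + 25/44 = 25/44 - p/19)
1/(-2450 + u(-9)) = 1/(-2450 + (25/44 - 1/19*(-9))) = 1/(-2450 + (25/44 + 9/19)) = 1/(-2450 + 871/836) = 1/(-2047329/836) = -836/2047329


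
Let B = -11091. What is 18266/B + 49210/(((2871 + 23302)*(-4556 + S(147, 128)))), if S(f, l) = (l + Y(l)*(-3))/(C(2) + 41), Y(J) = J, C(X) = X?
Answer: -2233446973421/1355795626806 ≈ -1.6473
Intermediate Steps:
S(f, l) = -2*l/43 (S(f, l) = (l + l*(-3))/(2 + 41) = (l - 3*l)/43 = -2*l*(1/43) = -2*l/43)
18266/B + 49210/(((2871 + 23302)*(-4556 + S(147, 128)))) = 18266/(-11091) + 49210/(((2871 + 23302)*(-4556 - 2/43*128))) = 18266*(-1/11091) + 49210/((26173*(-4556 - 256/43))) = -18266/11091 + 49210/((26173*(-196164/43))) = -18266/11091 + 49210/(-5134200372/43) = -18266/11091 + 49210*(-43/5134200372) = -18266/11091 - 151145/366728598 = -2233446973421/1355795626806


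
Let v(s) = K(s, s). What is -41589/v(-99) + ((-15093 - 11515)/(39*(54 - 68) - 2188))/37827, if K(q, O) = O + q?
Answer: 238949933777/1137609198 ≈ 210.05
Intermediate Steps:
v(s) = 2*s (v(s) = s + s = 2*s)
-41589/v(-99) + ((-15093 - 11515)/(39*(54 - 68) - 2188))/37827 = -41589/(2*(-99)) + ((-15093 - 11515)/(39*(54 - 68) - 2188))/37827 = -41589/(-198) - 26608/(39*(-14) - 2188)*(1/37827) = -41589*(-1/198) - 26608/(-546 - 2188)*(1/37827) = 4621/22 - 26608/(-2734)*(1/37827) = 4621/22 - 26608*(-1/2734)*(1/37827) = 4621/22 + (13304/1367)*(1/37827) = 4621/22 + 13304/51709509 = 238949933777/1137609198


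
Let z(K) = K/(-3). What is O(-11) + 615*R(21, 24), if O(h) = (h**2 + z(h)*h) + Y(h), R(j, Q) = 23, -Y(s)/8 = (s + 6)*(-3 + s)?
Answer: 40997/3 ≈ 13666.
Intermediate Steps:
z(K) = -K/3 (z(K) = K*(-1/3) = -K/3)
Y(s) = -8*(-3 + s)*(6 + s) (Y(s) = -8*(s + 6)*(-3 + s) = -8*(6 + s)*(-3 + s) = -8*(-3 + s)*(6 + s))
O(h) = 144 - 24*h - 22*h**2/3 (O(h) = (h**2 + (-h/3)*h) + (144 - 24*h - 8*h**2) = (h**2 - h**2/3) + (144 - 24*h - 8*h**2) = 2*h**2/3 + (144 - 24*h - 8*h**2) = 144 - 24*h - 22*h**2/3)
O(-11) + 615*R(21, 24) = (144 - 24*(-11) - 22/3*(-11)**2) + 615*23 = (144 + 264 - 22/3*121) + 14145 = (144 + 264 - 2662/3) + 14145 = -1438/3 + 14145 = 40997/3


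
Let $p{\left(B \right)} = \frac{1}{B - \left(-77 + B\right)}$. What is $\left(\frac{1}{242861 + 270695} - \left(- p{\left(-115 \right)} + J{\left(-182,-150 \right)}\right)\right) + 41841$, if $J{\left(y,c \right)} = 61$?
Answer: $\frac{1652140978993}{39543812} \approx 41780.0$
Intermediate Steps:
$p{\left(B \right)} = \frac{1}{77}$
$\left(\frac{1}{242861 + 270695} - \left(- p{\left(-115 \right)} + J{\left(-182,-150 \right)}\right)\right) + 41841 = \left(\frac{1}{242861 + 270695} + \left(\frac{1}{77} - 61\right)\right) + 41841 = \left(\frac{1}{513556} + \left(\frac{1}{77} - 61\right)\right) + 41841 = \left(\frac{1}{513556} - \frac{4696}{77}\right) + 41841 = - \frac{2411658899}{39543812} + 41841 = \frac{1652140978993}{39543812}$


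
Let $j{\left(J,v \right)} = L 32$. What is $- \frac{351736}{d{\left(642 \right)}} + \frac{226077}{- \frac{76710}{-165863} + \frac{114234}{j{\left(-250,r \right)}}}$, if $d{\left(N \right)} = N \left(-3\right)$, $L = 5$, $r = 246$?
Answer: $\frac{1518671019647756}{3042994540491} \approx 499.07$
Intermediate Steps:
$j{\left(J,v \right)} = 160$ ($j{\left(J,v \right)} = 5 \cdot 32 = 160$)
$d{\left(N \right)} = - 3 N$
$- \frac{351736}{d{\left(642 \right)}} + \frac{226077}{- \frac{76710}{-165863} + \frac{114234}{j{\left(-250,r \right)}}} = - \frac{351736}{\left(-3\right) 642} + \frac{226077}{- \frac{76710}{-165863} + \frac{114234}{160}} = - \frac{351736}{-1926} + \frac{226077}{\left(-76710\right) \left(- \frac{1}{165863}\right) + 114234 \cdot \frac{1}{160}} = \left(-351736\right) \left(- \frac{1}{1926}\right) + \frac{226077}{\frac{76710}{165863} + \frac{57117}{80}} = \frac{175868}{963} + \frac{226077}{\frac{9479733771}{13269040}} = \frac{175868}{963} + 226077 \cdot \frac{13269040}{9479733771} = \frac{175868}{963} + \frac{999941585360}{3159911257} = \frac{1518671019647756}{3042994540491}$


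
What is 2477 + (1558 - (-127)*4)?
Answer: 4543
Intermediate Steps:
2477 + (1558 - (-127)*4) = 2477 + (1558 - 1*(-508)) = 2477 + (1558 + 508) = 2477 + 2066 = 4543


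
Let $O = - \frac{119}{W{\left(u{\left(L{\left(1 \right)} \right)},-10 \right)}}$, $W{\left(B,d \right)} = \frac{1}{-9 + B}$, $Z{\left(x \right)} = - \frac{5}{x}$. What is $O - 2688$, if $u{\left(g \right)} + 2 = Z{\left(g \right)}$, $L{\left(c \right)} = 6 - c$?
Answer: $-1260$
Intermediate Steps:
$u{\left(g \right)} = -2 - \frac{5}{g}$
$O = 1428$ ($O = - \frac{119}{\frac{1}{-9 - \left(2 + \frac{5}{6 - 1}\right)}} = - \frac{119}{\frac{1}{-9 - \left(2 + \frac{5}{5}\right)}} = - \frac{119}{\frac{1}{-9 - 3}} = - \frac{119}{\frac{1}{-12}} = - \frac{119}{- \frac{1}{12}} = \left(-119\right) \left(-12\right) = 1428$)
$O - 2688 = 1428 - 2688 = -1260$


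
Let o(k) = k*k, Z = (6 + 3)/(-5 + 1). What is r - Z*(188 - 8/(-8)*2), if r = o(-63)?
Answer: 8793/2 ≈ 4396.5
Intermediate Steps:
Z = -9/4 (Z = 9/(-4) = 9*(-¼) = -9/4 ≈ -2.2500)
o(k) = k²
r = 3969 (r = (-63)² = 3969)
r - Z*(188 - 8/(-8)*2) = 3969 - (-9)*(188 - 8/(-8)*2)/4 = 3969 - (-9)*(188 - 8*(-⅛)*2)/4 = 3969 - (-9)*(188 - (-1)*2)/4 = 3969 - (-9)*(188 - 1*(-2))/4 = 3969 - (-9)*(188 + 2)/4 = 3969 - (-9)*190/4 = 3969 - 1*(-855/2) = 3969 + 855/2 = 8793/2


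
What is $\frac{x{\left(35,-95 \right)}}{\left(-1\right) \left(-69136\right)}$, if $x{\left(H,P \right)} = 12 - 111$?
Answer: $- \frac{99}{69136} \approx -0.001432$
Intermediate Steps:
$x{\left(H,P \right)} = -99$
$\frac{x{\left(35,-95 \right)}}{\left(-1\right) \left(-69136\right)} = - \frac{99}{\left(-1\right) \left(-69136\right)} = - \frac{99}{69136}$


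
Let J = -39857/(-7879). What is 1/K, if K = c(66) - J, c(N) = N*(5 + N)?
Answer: 7879/36881137 ≈ 0.00021363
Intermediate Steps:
J = 39857/7879 (J = -39857*(-1/7879) = 39857/7879 ≈ 5.0586)
K = 36881137/7879 (K = 66*(5 + 66) - 1*39857/7879 = 66*71 - 39857/7879 = 4686 - 39857/7879 = 36881137/7879 ≈ 4680.9)
1/K = 1/(36881137/7879) = 7879/36881137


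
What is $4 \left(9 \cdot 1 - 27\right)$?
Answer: $-72$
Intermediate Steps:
$4 \left(9 \cdot 1 - 27\right) = 4 \left(9 - 27\right) = 4 \left(-18\right) = -72$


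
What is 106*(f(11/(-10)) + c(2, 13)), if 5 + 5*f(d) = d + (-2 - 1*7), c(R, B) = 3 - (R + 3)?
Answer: -13303/25 ≈ -532.12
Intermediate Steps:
c(R, B) = -R (c(R, B) = 3 - (3 + R) = 3 + (-3 - R) = -R)
f(d) = -14/5 + d/5 (f(d) = -1 + (d + (-2 - 1*7))/5 = -1 + (d + (-2 - 7))/5 = -1 + (d - 9)/5 = -1 + (-9 + d)/5 = -1 + (-9/5 + d/5) = -14/5 + d/5)
106*(f(11/(-10)) + c(2, 13)) = 106*((-14/5 + (11/(-10))/5) - 1*2) = 106*((-14/5 + (11*(-1/10))/5) - 2) = 106*((-14/5 + (1/5)*(-11/10)) - 2) = 106*((-14/5 - 11/50) - 2) = 106*(-151/50 - 2) = 106*(-251/50) = -13303/25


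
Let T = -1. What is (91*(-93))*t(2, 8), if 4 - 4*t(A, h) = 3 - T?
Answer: 0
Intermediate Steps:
t(A, h) = 0 (t(A, h) = 1 - (3 - 1*(-1))/4 = 1 - (3 + 1)/4 = 1 - 1/4*4 = 1 - 1 = 0)
(91*(-93))*t(2, 8) = (91*(-93))*0 = -8463*0 = 0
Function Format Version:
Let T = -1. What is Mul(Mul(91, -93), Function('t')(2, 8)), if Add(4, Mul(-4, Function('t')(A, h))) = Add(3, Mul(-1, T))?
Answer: 0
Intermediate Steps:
Function('t')(A, h) = 0 (Function('t')(A, h) = Add(1, Mul(Rational(-1, 4), Add(3, Mul(-1, -1)))) = Add(1, Mul(Rational(-1, 4), Add(3, 1))) = Add(1, Mul(Rational(-1, 4), 4)) = Add(1, -1) = 0)
Mul(Mul(91, -93), Function('t')(2, 8)) = Mul(Mul(91, -93), 0) = Mul(-8463, 0) = 0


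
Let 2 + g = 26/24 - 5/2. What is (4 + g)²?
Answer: 49/144 ≈ 0.34028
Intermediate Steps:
g = -41/12 (g = -2 + (26/24 - 5/2) = -2 + (26*(1/24) - 5*½) = -2 + (13/12 - 5/2) = -2 - 17/12 = -41/12 ≈ -3.4167)
(4 + g)² = (4 - 41/12)² = (7/12)² = 49/144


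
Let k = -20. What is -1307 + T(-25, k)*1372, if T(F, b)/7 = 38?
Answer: 363645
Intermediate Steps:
T(F, b) = 266 (T(F, b) = 7*38 = 266)
-1307 + T(-25, k)*1372 = -1307 + 266*1372 = -1307 + 364952 = 363645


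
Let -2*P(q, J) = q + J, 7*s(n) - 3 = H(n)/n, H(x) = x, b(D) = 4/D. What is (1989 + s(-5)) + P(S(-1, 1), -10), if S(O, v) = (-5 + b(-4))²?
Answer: 13836/7 ≈ 1976.6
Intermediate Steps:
s(n) = 4/7 (s(n) = 3/7 + (n/n)/7 = 3/7 + (⅐)*1 = 3/7 + ⅐ = 4/7)
S(O, v) = 36 (S(O, v) = (-5 + 4/(-4))² = (-5 + 4*(-¼))² = (-5 - 1)² = (-6)² = 36)
P(q, J) = -J/2 - q/2 (P(q, J) = -(q + J)/2 = -(J + q)/2 = -J/2 - q/2)
(1989 + s(-5)) + P(S(-1, 1), -10) = (1989 + 4/7) + (-½*(-10) - ½*36) = 13927/7 + (5 - 18) = 13927/7 - 13 = 13836/7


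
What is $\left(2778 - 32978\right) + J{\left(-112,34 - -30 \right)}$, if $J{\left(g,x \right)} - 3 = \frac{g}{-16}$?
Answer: $-30190$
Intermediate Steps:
$J{\left(g,x \right)} = 3 - \frac{g}{16}$ ($J{\left(g,x \right)} = 3 + \frac{g}{-16} = 3 + g \left(- \frac{1}{16}\right) = 3 - \frac{g}{16}$)
$\left(2778 - 32978\right) + J{\left(-112,34 - -30 \right)} = \left(2778 - 32978\right) + \left(3 - -7\right) = -30200 + \left(3 + 7\right) = -30200 + 10 = -30190$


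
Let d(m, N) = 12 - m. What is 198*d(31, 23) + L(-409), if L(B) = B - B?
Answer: -3762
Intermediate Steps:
L(B) = 0
198*d(31, 23) + L(-409) = 198*(12 - 1*31) + 0 = 198*(12 - 31) + 0 = 198*(-19) + 0 = -3762 + 0 = -3762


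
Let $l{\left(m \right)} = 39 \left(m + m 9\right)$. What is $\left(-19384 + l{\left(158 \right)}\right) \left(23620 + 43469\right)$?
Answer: $2833571004$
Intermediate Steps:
$l{\left(m \right)} = 390 m$ ($l{\left(m \right)} = 39 \left(m + 9 m\right) = 39 \cdot 10 m = 390 m$)
$\left(-19384 + l{\left(158 \right)}\right) \left(23620 + 43469\right) = \left(-19384 + 390 \cdot 158\right) \left(23620 + 43469\right) = \left(-19384 + 61620\right) 67089 = 42236 \cdot 67089 = 2833571004$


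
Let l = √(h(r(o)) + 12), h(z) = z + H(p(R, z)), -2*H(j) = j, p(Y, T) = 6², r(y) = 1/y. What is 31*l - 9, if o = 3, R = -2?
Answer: -9 + 31*I*√51/3 ≈ -9.0 + 73.795*I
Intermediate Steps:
p(Y, T) = 36
H(j) = -j/2
h(z) = -18 + z (h(z) = z - ½*36 = z - 18 = -18 + z)
l = I*√51/3 (l = √((-18 + 1/3) + 12) = √((-18 + ⅓) + 12) = √(-53/3 + 12) = √(-17/3) = I*√51/3 ≈ 2.3805*I)
31*l - 9 = 31*(I*√51/3) - 9 = 31*I*√51/3 - 9 = -9 + 31*I*√51/3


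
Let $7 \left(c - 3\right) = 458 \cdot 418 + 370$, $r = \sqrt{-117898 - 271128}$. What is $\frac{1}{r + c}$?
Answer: $\frac{27405}{751423051} - \frac{i \sqrt{389026}}{751423051} \approx 3.6471 \cdot 10^{-5} - 8.3005 \cdot 10^{-7} i$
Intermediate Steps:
$r = i \sqrt{389026}$ ($r = \sqrt{-389026} = i \sqrt{389026} \approx 623.72 i$)
$c = 27405$ ($c = 3 + \frac{458 \cdot 418 + 370}{7} = 3 + \frac{191444 + 370}{7} = 3 + \frac{1}{7} \cdot 191814 = 3 + 27402 = 27405$)
$\frac{1}{r + c} = \frac{1}{i \sqrt{389026} + 27405} = \frac{1}{27405 + i \sqrt{389026}}$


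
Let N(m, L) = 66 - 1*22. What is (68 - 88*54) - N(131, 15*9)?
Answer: -4728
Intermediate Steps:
N(m, L) = 44 (N(m, L) = 66 - 22 = 44)
(68 - 88*54) - N(131, 15*9) = (68 - 88*54) - 1*44 = (68 - 4752) - 44 = -4684 - 44 = -4728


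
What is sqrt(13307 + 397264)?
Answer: 147*sqrt(19) ≈ 640.76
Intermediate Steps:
sqrt(13307 + 397264) = sqrt(410571) = 147*sqrt(19)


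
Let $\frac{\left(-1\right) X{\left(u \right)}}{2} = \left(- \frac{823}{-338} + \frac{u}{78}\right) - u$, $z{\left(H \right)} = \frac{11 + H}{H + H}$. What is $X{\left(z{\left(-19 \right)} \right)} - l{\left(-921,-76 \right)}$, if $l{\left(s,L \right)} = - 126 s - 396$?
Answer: $- \frac{1114099357}{9633} \approx -1.1565 \cdot 10^{5}$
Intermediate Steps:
$z{\left(H \right)} = \frac{11 + H}{2 H}$
$X{\left(u \right)} = - \frac{823}{169} + \frac{77 u}{39}$ ($X{\left(u \right)} = - 2 \left(\left(- \frac{823}{-338} + \frac{u}{78}\right) - u\right) = - 2 \left(\left(\left(-823\right) \left(- \frac{1}{338}\right) + u \frac{1}{78}\right) - u\right) = - 2 \left(\left(\frac{823}{338} + \frac{u}{78}\right) - u\right) = - 2 \left(\frac{823}{338} - \frac{77 u}{78}\right) = - \frac{823}{169} + \frac{77 u}{39}$)
$l{\left(s,L \right)} = -396 - 126 s$
$X{\left(z{\left(-19 \right)} \right)} - l{\left(-921,-76 \right)} = \left(- \frac{823}{169} + \frac{77 \frac{11 - 19}{2 \left(-19\right)}}{39}\right) - \left(-396 - -116046\right) = \left(- \frac{823}{169} + \frac{77 \cdot \frac{1}{2} \left(- \frac{1}{19}\right) \left(-8\right)}{39}\right) - \left(-396 + 116046\right) = \left(- \frac{823}{169} + \frac{77}{39} \cdot \frac{4}{19}\right) - 115650 = \left(- \frac{823}{169} + \frac{308}{741}\right) - 115650 = - \frac{42907}{9633} - 115650 = - \frac{1114099357}{9633}$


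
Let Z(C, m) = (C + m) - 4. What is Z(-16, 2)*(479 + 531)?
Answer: -18180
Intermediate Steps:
Z(C, m) = -4 + C + m
Z(-16, 2)*(479 + 531) = (-4 - 16 + 2)*(479 + 531) = -18*1010 = -18180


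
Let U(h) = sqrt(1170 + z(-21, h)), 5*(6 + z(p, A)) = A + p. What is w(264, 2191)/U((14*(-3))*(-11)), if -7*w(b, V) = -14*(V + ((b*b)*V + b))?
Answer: 305412782*sqrt(31305)/6261 ≈ 8.6308e+6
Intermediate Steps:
z(p, A) = -6 + A/5 + p/5 (z(p, A) = -6 + (A + p)/5 = -6 + (A/5 + p/5) = -6 + A/5 + p/5)
w(b, V) = 2*V + 2*b + 2*V*b**2 (w(b, V) = -(-2)*(V + ((b*b)*V + b)) = -(-2)*(V + (b**2*V + b)) = -(-2)*(V + (V*b**2 + b)) = -(-2)*(V + (b + V*b**2)) = -(-2)*(V + b + V*b**2) = -(-14*V - 14*b - 14*V*b**2)/7 = 2*V + 2*b + 2*V*b**2)
U(h) = sqrt(5799/5 + h/5) (U(h) = sqrt(1170 + (-6 + h/5 + (1/5)*(-21))) = sqrt(1170 + (-6 + h/5 - 21/5)) = sqrt(1170 + (-51/5 + h/5)) = sqrt(5799/5 + h/5))
w(264, 2191)/U((14*(-3))*(-11)) = (2*2191 + 2*264 + 2*2191*264**2)/((sqrt(28995 + 5*((14*(-3))*(-11)))/5)) = (4382 + 528 + 2*2191*69696)/((sqrt(28995 + 5*(-42*(-11)))/5)) = (4382 + 528 + 305407872)/((sqrt(28995 + 5*462)/5)) = 305412782/((sqrt(28995 + 2310)/5)) = 305412782/((sqrt(31305)/5)) = 305412782*(sqrt(31305)/6261) = 305412782*sqrt(31305)/6261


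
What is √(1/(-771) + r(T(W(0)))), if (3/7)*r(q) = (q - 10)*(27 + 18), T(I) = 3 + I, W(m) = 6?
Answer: 2*I*√15604269/771 ≈ 10.247*I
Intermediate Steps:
r(q) = -1050 + 105*q (r(q) = 7*((q - 10)*(27 + 18))/3 = 7*((-10 + q)*45)/3 = 7*(-450 + 45*q)/3 = -1050 + 105*q)
√(1/(-771) + r(T(W(0)))) = √(1/(-771) + (-1050 + 105*(3 + 6))) = √(-1/771 + (-1050 + 105*9)) = √(-1/771 + (-1050 + 945)) = √(-1/771 - 105) = √(-80956/771) = 2*I*√15604269/771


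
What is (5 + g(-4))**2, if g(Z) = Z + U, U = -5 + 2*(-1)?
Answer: 36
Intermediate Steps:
U = -7 (U = -5 - 2 = -7)
g(Z) = -7 + Z (g(Z) = Z - 7 = -7 + Z)
(5 + g(-4))**2 = (5 + (-7 - 4))**2 = (5 - 11)**2 = (-6)**2 = 36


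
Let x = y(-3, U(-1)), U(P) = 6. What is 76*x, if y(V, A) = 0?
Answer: 0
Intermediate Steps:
x = 0
76*x = 76*0 = 0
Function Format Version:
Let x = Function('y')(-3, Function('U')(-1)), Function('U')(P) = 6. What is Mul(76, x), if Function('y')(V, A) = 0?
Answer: 0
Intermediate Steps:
x = 0
Mul(76, x) = Mul(76, 0) = 0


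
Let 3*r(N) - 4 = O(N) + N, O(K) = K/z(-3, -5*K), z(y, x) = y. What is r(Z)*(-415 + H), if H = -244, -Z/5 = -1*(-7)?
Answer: 38222/9 ≈ 4246.9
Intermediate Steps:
O(K) = -K/3 (O(K) = K/(-3) = K*(-⅓) = -K/3)
Z = -35 (Z = -(-5)*(-7) = -5*7 = -35)
r(N) = 4/3 + 2*N/9 (r(N) = 4/3 + (-N/3 + N)/3 = 4/3 + (2*N/3)/3 = 4/3 + 2*N/9)
r(Z)*(-415 + H) = (4/3 + (2/9)*(-35))*(-415 - 244) = (4/3 - 70/9)*(-659) = -58/9*(-659) = 38222/9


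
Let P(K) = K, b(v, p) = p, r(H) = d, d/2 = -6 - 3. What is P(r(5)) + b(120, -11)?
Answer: -29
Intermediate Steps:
d = -18 (d = 2*(-6 - 3) = 2*(-9) = -18)
r(H) = -18
P(r(5)) + b(120, -11) = -18 - 11 = -29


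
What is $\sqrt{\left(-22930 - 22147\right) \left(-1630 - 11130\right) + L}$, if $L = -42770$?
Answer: $5 \sqrt{23005590} \approx 23982.0$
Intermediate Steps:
$\sqrt{\left(-22930 - 22147\right) \left(-1630 - 11130\right) + L} = \sqrt{\left(-22930 - 22147\right) \left(-1630 - 11130\right) - 42770} = \sqrt{\left(-45077\right) \left(-12760\right) - 42770} = \sqrt{575182520 - 42770} = \sqrt{575139750} = 5 \sqrt{23005590}$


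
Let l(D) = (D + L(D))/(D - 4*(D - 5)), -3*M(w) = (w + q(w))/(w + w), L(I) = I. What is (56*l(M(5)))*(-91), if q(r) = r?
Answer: 1456/9 ≈ 161.78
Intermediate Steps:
M(w) = -⅓ (M(w) = -(w + w)/(3*(w + w)) = -2*w/(3*(2*w)) = -2*w*1/(2*w)/3 = -⅓*1 = -⅓)
l(D) = 2*D/(20 - 3*D) (l(D) = (D + D)/(D - 4*(D - 5)) = (2*D)/(D - 4*(-5 + D)) = (2*D)/(D + (20 - 4*D)) = (2*D)/(20 - 3*D) = 2*D/(20 - 3*D))
(56*l(M(5)))*(-91) = (56*(-2*(-⅓)/(-20 + 3*(-⅓))))*(-91) = (56*(-2*(-⅓)/(-20 - 1)))*(-91) = (56*(-2*(-⅓)/(-21)))*(-91) = (56*(-2*(-⅓)*(-1/21)))*(-91) = (56*(-2/63))*(-91) = -16/9*(-91) = 1456/9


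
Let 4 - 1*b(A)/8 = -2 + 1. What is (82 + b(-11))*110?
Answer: 13420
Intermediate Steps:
b(A) = 40 (b(A) = 32 - 8*(-2 + 1) = 32 - 8*(-1) = 32 + 8 = 40)
(82 + b(-11))*110 = (82 + 40)*110 = 122*110 = 13420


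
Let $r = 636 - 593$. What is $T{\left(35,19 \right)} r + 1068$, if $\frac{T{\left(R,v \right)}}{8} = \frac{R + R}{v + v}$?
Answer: $\frac{32332}{19} \approx 1701.7$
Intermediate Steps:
$T{\left(R,v \right)} = \frac{8 R}{v}$ ($T{\left(R,v \right)} = 8 \frac{R + R}{v + v} = 8 \frac{2 R}{2 v} = 8 \cdot 2 R \frac{1}{2 v} = 8 \frac{R}{v} = \frac{8 R}{v}$)
$r = 43$ ($r = 636 - 593 = 43$)
$T{\left(35,19 \right)} r + 1068 = 8 \cdot 35 \cdot \frac{1}{19} \cdot 43 + 1068 = \frac{280}{19} \cdot 43 + 1068 = \frac{12040}{19} + 1068 = \frac{32332}{19}$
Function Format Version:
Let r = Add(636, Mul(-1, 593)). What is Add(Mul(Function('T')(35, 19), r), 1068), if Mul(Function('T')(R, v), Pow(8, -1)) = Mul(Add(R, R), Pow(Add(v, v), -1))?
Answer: Rational(32332, 19) ≈ 1701.7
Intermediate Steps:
Function('T')(R, v) = Mul(8, R, Pow(v, -1)) (Function('T')(R, v) = Mul(8, Mul(Add(R, R), Pow(Add(v, v), -1))) = Mul(8, Mul(Mul(2, R), Pow(Mul(2, v), -1))) = Mul(8, Mul(Mul(2, R), Mul(Rational(1, 2), Pow(v, -1)))) = Mul(8, Mul(R, Pow(v, -1))) = Mul(8, R, Pow(v, -1)))
r = 43 (r = Add(636, -593) = 43)
Add(Mul(Function('T')(35, 19), r), 1068) = Add(Mul(Mul(8, 35, Pow(19, -1)), 43), 1068) = Add(Mul(Mul(8, 35, Rational(1, 19)), 43), 1068) = Add(Mul(Rational(280, 19), 43), 1068) = Add(Rational(12040, 19), 1068) = Rational(32332, 19)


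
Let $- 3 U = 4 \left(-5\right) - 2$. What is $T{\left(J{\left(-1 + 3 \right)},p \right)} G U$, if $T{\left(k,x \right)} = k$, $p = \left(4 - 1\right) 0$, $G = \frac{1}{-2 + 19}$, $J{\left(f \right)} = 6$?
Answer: $\frac{44}{17} \approx 2.5882$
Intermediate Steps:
$G = \frac{1}{17} \approx 0.058824$
$p = 0$ ($p = 3 \cdot 0 = 0$)
$U = \frac{22}{3}$ ($U = - \frac{4 \left(-5\right) - 2}{3} = - \frac{-20 - 2}{3} = \left(- \frac{1}{3}\right) \left(-22\right) = \frac{22}{3} \approx 7.3333$)
$T{\left(J{\left(-1 + 3 \right)},p \right)} G U = 6 \cdot \frac{1}{17} \cdot \frac{22}{3} = \frac{6}{17} \cdot \frac{22}{3} = \frac{44}{17}$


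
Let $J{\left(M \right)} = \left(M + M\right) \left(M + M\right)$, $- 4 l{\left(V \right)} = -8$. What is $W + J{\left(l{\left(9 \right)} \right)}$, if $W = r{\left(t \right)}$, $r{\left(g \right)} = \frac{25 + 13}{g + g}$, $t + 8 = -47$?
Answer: $\frac{861}{55} \approx 15.655$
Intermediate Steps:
$t = -55$ ($t = -8 - 47 = -55$)
$l{\left(V \right)} = 2$ ($l{\left(V \right)} = \left(- \frac{1}{4}\right) \left(-8\right) = 2$)
$J{\left(M \right)} = 4 M^{2}$ ($J{\left(M \right)} = 2 M 2 M = 4 M^{2}$)
$r{\left(g \right)} = \frac{19}{g}$ ($r{\left(g \right)} = \frac{38}{2 g} = 38 \frac{1}{2 g} = \frac{19}{g}$)
$W = - \frac{19}{55}$ ($W = \frac{19}{-55} = 19 \left(- \frac{1}{55}\right) = - \frac{19}{55} \approx -0.34545$)
$W + J{\left(l{\left(9 \right)} \right)} = - \frac{19}{55} + 4 \cdot 2^{2} = - \frac{19}{55} + 4 \cdot 4 = - \frac{19}{55} + 16 = \frac{861}{55}$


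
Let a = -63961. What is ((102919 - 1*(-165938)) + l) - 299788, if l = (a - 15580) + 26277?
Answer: -84195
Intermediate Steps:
l = -53264 (l = (-63961 - 15580) + 26277 = -79541 + 26277 = -53264)
((102919 - 1*(-165938)) + l) - 299788 = ((102919 - 1*(-165938)) - 53264) - 299788 = ((102919 + 165938) - 53264) - 299788 = (268857 - 53264) - 299788 = 215593 - 299788 = -84195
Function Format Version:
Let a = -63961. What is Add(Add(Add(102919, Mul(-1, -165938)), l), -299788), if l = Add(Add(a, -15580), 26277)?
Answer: -84195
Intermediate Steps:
l = -53264 (l = Add(Add(-63961, -15580), 26277) = Add(-79541, 26277) = -53264)
Add(Add(Add(102919, Mul(-1, -165938)), l), -299788) = Add(Add(Add(102919, Mul(-1, -165938)), -53264), -299788) = Add(Add(Add(102919, 165938), -53264), -299788) = Add(Add(268857, -53264), -299788) = Add(215593, -299788) = -84195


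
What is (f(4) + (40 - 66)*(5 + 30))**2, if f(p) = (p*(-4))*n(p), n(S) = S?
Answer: 948676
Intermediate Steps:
f(p) = -4*p**2 (f(p) = (p*(-4))*p = (-4*p)*p = -4*p**2)
(f(4) + (40 - 66)*(5 + 30))**2 = (-4*4**2 + (40 - 66)*(5 + 30))**2 = (-4*16 - 26*35)**2 = (-64 - 910)**2 = (-974)**2 = 948676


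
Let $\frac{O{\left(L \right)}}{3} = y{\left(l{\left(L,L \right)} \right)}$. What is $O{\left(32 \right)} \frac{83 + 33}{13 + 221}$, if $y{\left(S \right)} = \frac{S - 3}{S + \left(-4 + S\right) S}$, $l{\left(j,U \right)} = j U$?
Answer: $\frac{29}{19968} \approx 0.0014523$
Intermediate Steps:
$l{\left(j,U \right)} = U j$
$y{\left(S \right)} = \frac{-3 + S}{S + S \left(-4 + S\right)}$
$O{\left(L \right)} = \frac{3}{L^{2}}$ ($O{\left(L \right)} = \frac{3}{L L} = \frac{3}{L^{2}}$)
$O{\left(32 \right)} \frac{83 + 33}{13 + 221} = \frac{3}{1024} \frac{83 + 33}{13 + 221} = 3 \cdot \frac{1}{1024} \cdot \frac{116}{234} = \frac{3 \cdot 116 \cdot \frac{1}{234}}{1024} = \frac{3}{1024} \cdot \frac{58}{117} = \frac{29}{19968}$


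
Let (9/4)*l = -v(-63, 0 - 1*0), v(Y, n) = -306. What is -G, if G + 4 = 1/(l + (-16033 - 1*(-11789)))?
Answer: 16433/4108 ≈ 4.0002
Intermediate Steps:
l = 136 (l = 4*(-1*(-306))/9 = (4/9)*306 = 136)
G = -16433/4108 (G = -4 + 1/(136 + (-16033 - 1*(-11789))) = -4 + 1/(136 + (-16033 + 11789)) = -4 + 1/(136 - 4244) = -4 + 1/(-4108) = -4 - 1/4108 = -16433/4108 ≈ -4.0002)
-G = -1*(-16433/4108) = 16433/4108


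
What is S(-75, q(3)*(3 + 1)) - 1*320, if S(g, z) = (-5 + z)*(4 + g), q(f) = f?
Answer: -817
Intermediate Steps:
S(-75, q(3)*(3 + 1)) - 1*320 = (-20 - 5*(-75) + 4*(3*(3 + 1)) - 225*(3 + 1)) - 1*320 = (-20 + 375 + 4*(3*4) - 225*4) - 320 = (-20 + 375 + 4*12 - 75*12) - 320 = (-20 + 375 + 48 - 900) - 320 = -497 - 320 = -817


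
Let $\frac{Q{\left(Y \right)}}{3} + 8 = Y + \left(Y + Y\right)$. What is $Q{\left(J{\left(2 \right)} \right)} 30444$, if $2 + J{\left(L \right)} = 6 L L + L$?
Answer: $5845248$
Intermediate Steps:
$J{\left(L \right)} = -2 + L + 6 L^{2}$ ($J{\left(L \right)} = -2 + \left(6 L L + L\right) = -2 + \left(6 L^{2} + L\right) = -2 + \left(L + 6 L^{2}\right) = -2 + L + 6 L^{2}$)
$Q{\left(Y \right)} = -24 + 9 Y$ ($Q{\left(Y \right)} = -24 + 3 \left(Y + \left(Y + Y\right)\right) = -24 + 3 \left(Y + 2 Y\right) = -24 + 3 \cdot 3 Y = -24 + 9 Y$)
$Q{\left(J{\left(2 \right)} \right)} 30444 = \left(-24 + 9 \left(-2 + 2 + 6 \cdot 2^{2}\right)\right) 30444 = \left(-24 + 9 \left(-2 + 2 + 6 \cdot 4\right)\right) 30444 = \left(-24 + 9 \left(-2 + 2 + 24\right)\right) 30444 = \left(-24 + 9 \cdot 24\right) 30444 = \left(-24 + 216\right) 30444 = 192 \cdot 30444 = 5845248$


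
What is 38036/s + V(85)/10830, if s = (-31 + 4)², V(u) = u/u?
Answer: 137310203/2631690 ≈ 52.176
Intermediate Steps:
V(u) = 1
s = 729 (s = (-27)² = 729)
38036/s + V(85)/10830 = 38036/729 + 1/10830 = 137310203/2631690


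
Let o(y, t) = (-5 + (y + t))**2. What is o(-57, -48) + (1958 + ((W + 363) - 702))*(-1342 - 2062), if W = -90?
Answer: -5192616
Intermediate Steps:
o(y, t) = (-5 + t + y)**2 (o(y, t) = (-5 + (t + y))**2 = (-5 + t + y)**2)
o(-57, -48) + (1958 + ((W + 363) - 702))*(-1342 - 2062) = (-5 - 48 - 57)**2 + (1958 + ((-90 + 363) - 702))*(-1342 - 2062) = (-110)**2 + (1958 + (273 - 702))*(-3404) = 12100 + (1958 - 429)*(-3404) = 12100 + 1529*(-3404) = 12100 - 5204716 = -5192616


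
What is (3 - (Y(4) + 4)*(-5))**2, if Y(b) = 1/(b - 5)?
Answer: 324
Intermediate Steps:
Y(b) = 1/(-5 + b)
(3 - (Y(4) + 4)*(-5))**2 = (3 - (1/(-5 + 4) + 4)*(-5))**2 = (3 - (1/(-1) + 4)*(-5))**2 = (3 - (-1 + 4)*(-5))**2 = (3 - 3*(-5))**2 = (3 - 1*(-15))**2 = (3 + 15)**2 = 18**2 = 324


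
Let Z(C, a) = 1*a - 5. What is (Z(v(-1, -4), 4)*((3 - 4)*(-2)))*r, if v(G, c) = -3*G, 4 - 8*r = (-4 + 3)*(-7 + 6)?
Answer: -¾ ≈ -0.75000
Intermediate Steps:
r = 3/8 (r = ½ - (-4 + 3)*(-7 + 6)/8 = ½ - (-1)*(-1)/8 = ½ - ⅛*1 = ½ - ⅛ = 3/8 ≈ 0.37500)
Z(C, a) = -5 + a (Z(C, a) = a - 5 = -5 + a)
(Z(v(-1, -4), 4)*((3 - 4)*(-2)))*r = ((-5 + 4)*((3 - 4)*(-2)))*(3/8) = -(-1)*(-2)*(3/8) = -1*2*(3/8) = -2*3/8 = -¾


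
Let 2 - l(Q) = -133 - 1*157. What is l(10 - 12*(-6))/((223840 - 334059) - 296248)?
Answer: -292/406467 ≈ -0.00071838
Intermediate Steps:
l(Q) = 292 (l(Q) = 2 - (-133 - 1*157) = 2 - (-133 - 157) = 2 - 1*(-290) = 2 + 290 = 292)
l(10 - 12*(-6))/((223840 - 334059) - 296248) = 292/((223840 - 334059) - 296248) = 292/(-110219 - 296248) = 292/(-406467) = 292*(-1/406467) = -292/406467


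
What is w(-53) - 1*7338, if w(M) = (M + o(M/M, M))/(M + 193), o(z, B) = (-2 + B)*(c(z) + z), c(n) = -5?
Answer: -1027153/140 ≈ -7336.8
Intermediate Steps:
o(z, B) = (-5 + z)*(-2 + B) (o(z, B) = (-2 + B)*(-5 + z) = (-5 + z)*(-2 + B))
w(M) = (8 - 3*M)/(193 + M) (w(M) = (M + (10 - 5*M - 2*M/M + M*(M/M)))/(M + 193) = (M + (10 - 5*M - 2*1 + M*1))/(193 + M) = (M + (10 - 5*M - 2 + M))/(193 + M) = (M + (8 - 4*M))/(193 + M) = (8 - 3*M)/(193 + M))
w(-53) - 1*7338 = (8 - 3*(-53))/(193 - 53) - 1*7338 = (8 + 159)/140 - 7338 = (1/140)*167 - 7338 = 167/140 - 7338 = -1027153/140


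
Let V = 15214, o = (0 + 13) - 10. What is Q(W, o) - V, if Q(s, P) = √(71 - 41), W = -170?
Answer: -15214 + √30 ≈ -15209.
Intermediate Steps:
o = 3 (o = 13 - 10 = 3)
Q(s, P) = √30
Q(W, o) - V = √30 - 1*15214 = √30 - 15214 = -15214 + √30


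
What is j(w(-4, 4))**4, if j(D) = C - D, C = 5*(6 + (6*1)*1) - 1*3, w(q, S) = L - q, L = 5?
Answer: 5308416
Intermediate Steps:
w(q, S) = 5 - q
C = 57 (C = 5*(6 + 6*1) - 3 = 5*(6 + 6) - 3 = 5*12 - 3 = 60 - 3 = 57)
j(D) = 57 - D
j(w(-4, 4))**4 = (57 - (5 - 1*(-4)))**4 = (57 - (5 + 4))**4 = (57 - 1*9)**4 = (57 - 9)**4 = 48**4 = 5308416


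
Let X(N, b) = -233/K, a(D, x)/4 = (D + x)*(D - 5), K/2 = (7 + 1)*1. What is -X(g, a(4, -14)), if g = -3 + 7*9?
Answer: 233/16 ≈ 14.563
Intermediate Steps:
K = 16 (K = 2*((7 + 1)*1) = 2*(8*1) = 2*8 = 16)
g = 60 (g = -3 + 63 = 60)
a(D, x) = 4*(-5 + D)*(D + x) (a(D, x) = 4*((D + x)*(D - 5)) = 4*((D + x)*(-5 + D)) = 4*((-5 + D)*(D + x)) = 4*(-5 + D)*(D + x))
X(N, b) = -233/16
-X(g, a(4, -14)) = -1*(-233/16) = 233/16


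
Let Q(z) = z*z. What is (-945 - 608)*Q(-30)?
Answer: -1397700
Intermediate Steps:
Q(z) = z²
(-945 - 608)*Q(-30) = (-945 - 608)*(-30)² = -1553*900 = -1397700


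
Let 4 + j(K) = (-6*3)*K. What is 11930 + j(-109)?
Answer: 13888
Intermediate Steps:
j(K) = -4 - 18*K (j(K) = -4 + (-6*3)*K = -4 - 18*K)
11930 + j(-109) = 11930 + (-4 - 18*(-109)) = 11930 + (-4 + 1962) = 11930 + 1958 = 13888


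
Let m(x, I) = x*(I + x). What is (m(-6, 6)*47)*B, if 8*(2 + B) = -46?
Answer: 0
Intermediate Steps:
B = -31/4 (B = -2 + (⅛)*(-46) = -2 - 23/4 = -31/4 ≈ -7.7500)
(m(-6, 6)*47)*B = (-6*(6 - 6)*47)*(-31/4) = (-6*0*47)*(-31/4) = (0*47)*(-31/4) = 0*(-31/4) = 0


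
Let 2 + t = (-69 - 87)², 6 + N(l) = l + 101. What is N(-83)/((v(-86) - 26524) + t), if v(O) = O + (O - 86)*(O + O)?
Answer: 3/6827 ≈ 0.00043943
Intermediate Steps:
N(l) = 95 + l (N(l) = -6 + (l + 101) = -6 + (101 + l) = 95 + l)
t = 24334 (t = -2 + (-69 - 87)² = -2 + (-156)² = -2 + 24336 = 24334)
v(O) = O + 2*O*(-86 + O) (v(O) = O + (-86 + O)*(2*O) = O + 2*O*(-86 + O))
N(-83)/((v(-86) - 26524) + t) = (95 - 83)/((-86*(-171 + 2*(-86)) - 26524) + 24334) = 12/((-86*(-171 - 172) - 26524) + 24334) = 12/((-86*(-343) - 26524) + 24334) = 12/((29498 - 26524) + 24334) = 12/(2974 + 24334) = 12/27308 = 12*(1/27308) = 3/6827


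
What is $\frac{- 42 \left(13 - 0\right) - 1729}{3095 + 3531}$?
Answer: $- \frac{2275}{6626} \approx -0.34334$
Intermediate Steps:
$\frac{- 42 \left(13 - 0\right) - 1729}{3095 + 3531} = \frac{- 42 \left(13 + 0\right) - 1729}{6626} = \left(\left(-42\right) 13 - 1729\right) \frac{1}{6626} = \left(-546 - 1729\right) \frac{1}{6626} = \left(-2275\right) \frac{1}{6626} = - \frac{2275}{6626}$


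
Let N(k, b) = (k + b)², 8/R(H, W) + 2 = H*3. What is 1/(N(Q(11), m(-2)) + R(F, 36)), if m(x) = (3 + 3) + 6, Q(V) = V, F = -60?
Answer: 91/48135 ≈ 0.0018905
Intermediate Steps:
R(H, W) = 8/(-2 + 3*H) (R(H, W) = 8/(-2 + H*3) = 8/(-2 + 3*H))
m(x) = 12 (m(x) = 6 + 6 = 12)
N(k, b) = (b + k)²
1/(N(Q(11), m(-2)) + R(F, 36)) = 1/((12 + 11)² + 8/(-2 + 3*(-60))) = 1/(23² + 8/(-2 - 180)) = 1/(529 + 8/(-182)) = 1/(529 + 8*(-1/182)) = 1/(529 - 4/91) = 1/(48135/91) = 91/48135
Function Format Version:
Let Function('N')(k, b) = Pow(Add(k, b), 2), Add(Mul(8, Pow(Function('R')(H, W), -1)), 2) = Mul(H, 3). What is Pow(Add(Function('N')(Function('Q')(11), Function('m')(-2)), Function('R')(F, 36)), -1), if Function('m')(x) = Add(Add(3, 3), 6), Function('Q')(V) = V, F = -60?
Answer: Rational(91, 48135) ≈ 0.0018905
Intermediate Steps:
Function('R')(H, W) = Mul(8, Pow(Add(-2, Mul(3, H)), -1)) (Function('R')(H, W) = Mul(8, Pow(Add(-2, Mul(H, 3)), -1)) = Mul(8, Pow(Add(-2, Mul(3, H)), -1)))
Function('m')(x) = 12 (Function('m')(x) = Add(6, 6) = 12)
Function('N')(k, b) = Pow(Add(b, k), 2)
Pow(Add(Function('N')(Function('Q')(11), Function('m')(-2)), Function('R')(F, 36)), -1) = Pow(Add(Pow(Add(12, 11), 2), Mul(8, Pow(Add(-2, Mul(3, -60)), -1))), -1) = Pow(Add(Pow(23, 2), Mul(8, Pow(Add(-2, -180), -1))), -1) = Pow(Add(529, Mul(8, Pow(-182, -1))), -1) = Pow(Add(529, Mul(8, Rational(-1, 182))), -1) = Pow(Add(529, Rational(-4, 91)), -1) = Pow(Rational(48135, 91), -1) = Rational(91, 48135)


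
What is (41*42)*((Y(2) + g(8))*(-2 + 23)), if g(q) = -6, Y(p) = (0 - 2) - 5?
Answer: -470106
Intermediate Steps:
Y(p) = -7 (Y(p) = -2 - 5 = -7)
(41*42)*((Y(2) + g(8))*(-2 + 23)) = (41*42)*((-7 - 6)*(-2 + 23)) = 1722*(-13*21) = 1722*(-273) = -470106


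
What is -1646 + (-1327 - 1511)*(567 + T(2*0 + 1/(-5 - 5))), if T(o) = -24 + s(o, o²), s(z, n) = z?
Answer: -7711981/5 ≈ -1.5424e+6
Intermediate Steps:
T(o) = -24 + o
-1646 + (-1327 - 1511)*(567 + T(2*0 + 1/(-5 - 5))) = -1646 + (-1327 - 1511)*(567 + (-24 + (2*0 + 1/(-5 - 5)))) = -1646 - 2838*(567 + (-24 + (0 + 1/(-10)))) = -1646 - 2838*(567 + (-24 + (0 - ⅒))) = -1646 - 2838*(567 + (-24 - ⅒)) = -1646 - 2838*(567 - 241/10) = -1646 - 2838*5429/10 = -1646 - 7703751/5 = -7711981/5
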